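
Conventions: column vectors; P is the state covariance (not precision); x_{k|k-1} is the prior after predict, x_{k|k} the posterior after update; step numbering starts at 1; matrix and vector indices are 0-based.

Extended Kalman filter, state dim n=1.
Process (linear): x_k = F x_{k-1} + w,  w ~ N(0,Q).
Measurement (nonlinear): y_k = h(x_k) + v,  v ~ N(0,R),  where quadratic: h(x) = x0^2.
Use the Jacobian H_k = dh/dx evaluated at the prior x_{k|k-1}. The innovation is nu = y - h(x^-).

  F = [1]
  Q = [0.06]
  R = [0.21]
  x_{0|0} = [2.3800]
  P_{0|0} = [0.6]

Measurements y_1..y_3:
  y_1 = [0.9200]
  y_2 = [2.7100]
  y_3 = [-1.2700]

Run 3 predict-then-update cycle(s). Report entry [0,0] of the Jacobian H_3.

step 1: x^-=[2.3800]  P^-=[0.6600]  H_jac=[4.7600]  S=[15.1640]  K=[0.2072]  nu=[-4.7444]  x^+=[1.3971]  P^+=[0.0091]
step 2: x^-=[1.3971]  P^-=[0.0691]  H_jac=[2.7942]  S=[0.7498]  K=[0.2577]  nu=[0.7582]  x^+=[1.5924]  P^+=[0.0194]
step 3: x^-=[1.5924]  P^-=[0.0794]  H_jac=[3.1848]  S=[1.0150]  K=[0.2490]  nu=[-3.8058]  x^+=[0.6447]  P^+=[0.0164]

H_jac[0,0] = 3.1848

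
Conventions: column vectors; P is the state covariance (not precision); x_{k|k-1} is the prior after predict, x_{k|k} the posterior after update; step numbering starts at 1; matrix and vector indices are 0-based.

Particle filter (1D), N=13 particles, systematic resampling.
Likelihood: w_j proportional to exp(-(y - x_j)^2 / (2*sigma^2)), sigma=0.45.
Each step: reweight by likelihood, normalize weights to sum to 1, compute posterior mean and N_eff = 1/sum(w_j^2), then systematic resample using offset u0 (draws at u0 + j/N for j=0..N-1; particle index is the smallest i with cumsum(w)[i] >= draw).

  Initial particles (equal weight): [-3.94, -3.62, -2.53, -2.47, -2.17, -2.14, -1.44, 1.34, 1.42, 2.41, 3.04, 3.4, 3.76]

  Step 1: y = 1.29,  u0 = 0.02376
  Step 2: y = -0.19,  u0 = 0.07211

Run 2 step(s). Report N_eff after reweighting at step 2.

N_eff = 11.9729

step 1: w=[0.0000, 0.0000, 0.0000, 0.0000, 0.0000, 0.0000, 0.0000, 0.4972, 0.4799, 0.0226, 0.0003, 0.0000, 0.0000]  mean=1.4030  Neff=2.0918  idx=[7, 7, 7, 7, 7, 7, 7, 8, 8, 8, 8, 8, 8]
step 2: w=[0.0978, 0.0978, 0.0978, 0.0978, 0.0978, 0.0978, 0.0978, 0.0526, 0.0526, 0.0526, 0.0526, 0.0526, 0.0526]  mean=1.3652  Neff=11.9729  idx=[0, 1, 2, 3, 3, 4, 5, 6, 7, 8, 9, 11, 12]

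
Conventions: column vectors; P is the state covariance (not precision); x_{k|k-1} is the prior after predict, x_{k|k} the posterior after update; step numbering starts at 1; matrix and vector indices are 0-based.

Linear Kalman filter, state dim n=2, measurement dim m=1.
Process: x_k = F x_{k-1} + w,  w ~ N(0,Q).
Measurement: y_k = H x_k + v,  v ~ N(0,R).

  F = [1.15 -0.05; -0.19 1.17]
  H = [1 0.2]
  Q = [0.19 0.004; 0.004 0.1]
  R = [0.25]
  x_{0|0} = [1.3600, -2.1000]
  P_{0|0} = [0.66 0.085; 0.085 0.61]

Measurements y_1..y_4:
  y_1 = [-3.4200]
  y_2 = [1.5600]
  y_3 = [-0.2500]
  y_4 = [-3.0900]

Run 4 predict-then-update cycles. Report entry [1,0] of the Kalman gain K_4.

step 1: x^-=[1.6690, -2.7154]  P^-=[1.0546 -0.0607; -0.0607 0.9211]  S=[1.3172]  K=[0.7914; 0.0938]  nu=[-4.5459]  x^+=[-1.9288, -3.1416]  P^+=[0.2296 -0.1585; -0.1585 0.9095]
step 2: x^-=[-2.0611, -3.3092]  P^-=[0.5141 -0.3141; -0.3141 1.4237]  S=[0.6954]  K=[0.6489; -0.0422]  nu=[4.2829]  x^+=[0.7182, -3.4898]  P^+=[0.2212 -0.2950; -0.2950 1.4225]
step 3: x^-=[1.0005, -4.2196]  P^-=[0.5201 -0.5273; -0.5273 2.1864]  S=[0.6466]  K=[0.6412; -0.1393]  nu=[-0.4065]  x^+=[0.7398, -4.1629]  P^+=[0.2542 -0.4696; -0.4696 2.1739]
step 4: x^-=[1.0589, -5.0112]  P^-=[0.5856 -0.8150; -0.8150 3.2938]  S=[0.6414]  K=[0.6589; -0.2436]  nu=[-3.1466]  x^+=[-1.0146, -4.2446]  P^+=[0.3071 -0.7120; -0.7120 3.2557]

K[1,0] = -0.2436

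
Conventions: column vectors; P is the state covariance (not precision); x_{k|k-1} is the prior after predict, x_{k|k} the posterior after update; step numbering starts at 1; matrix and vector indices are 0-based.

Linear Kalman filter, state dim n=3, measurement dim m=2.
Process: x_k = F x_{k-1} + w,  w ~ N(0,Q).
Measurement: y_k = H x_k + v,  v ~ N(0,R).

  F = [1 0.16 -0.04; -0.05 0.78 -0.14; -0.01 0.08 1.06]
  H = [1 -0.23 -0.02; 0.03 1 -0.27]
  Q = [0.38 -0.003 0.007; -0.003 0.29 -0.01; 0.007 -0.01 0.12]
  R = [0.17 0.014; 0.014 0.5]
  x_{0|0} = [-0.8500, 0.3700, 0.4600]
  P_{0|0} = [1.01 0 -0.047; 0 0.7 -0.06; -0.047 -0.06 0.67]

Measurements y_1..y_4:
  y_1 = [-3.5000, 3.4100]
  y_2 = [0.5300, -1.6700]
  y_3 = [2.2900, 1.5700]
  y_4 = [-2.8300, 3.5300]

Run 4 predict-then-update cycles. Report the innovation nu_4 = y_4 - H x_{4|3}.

step 1: x^-=[-0.8092, 0.2667, 0.5257]  P^-=[1.4135 0.0473 -0.0824; 0.0473 0.7440 -0.1118; -0.0824 -0.1118 0.8682]  S=[1.6037 -0.0454; -0.0454 1.3731]  K=[0.8788 0.1106; -0.0599 0.5629; -0.0534 -0.2557]  nu=[-2.6189, 3.3095]  x^+=[-2.7445, 2.2863, -0.1806]  P^+=[0.1671 0.0683 0.0213; 0.0683 0.3002 0.0801; 0.0213 0.0801 0.7751]
step 2: x^-=[-2.3715, 1.9458, 0.0189]  P^-=[0.5752 0.0760 0.0175; 0.0760 0.4657 -0.0428; 0.0175 -0.0428 1.0059]  S=[0.7341 -0.0015; -0.0015 1.0670]  K=[0.7593 0.0840; -0.0403 0.4494; 0.0093 -0.2942]  nu=[3.3494, -3.5396]  x^+=[-0.1256, 0.2201, 1.0912]  P^+=[0.1445 0.0587 0.0384; 0.0587 0.2490 0.0985; 0.0384 0.0985 0.9135]
step 3: x^-=[-0.1341, 0.0252, 1.1756]  P^-=[0.5468 0.0607 0.0317; 0.0607 0.4342 -0.0523; 0.0317 -0.0523 1.1638]  S=[0.7106 -0.0137; -0.0137 1.0509]  K=[0.7504 0.0750; -0.0454 0.4277; 0.0221 -0.3476]  nu=[2.4534, 1.8662]  x^+=[1.8470, 0.7120, 0.5812]  P^+=[0.1423 0.0555 0.0438; 0.0555 0.2399 0.1050; 0.0438 0.1050 1.0363]
step 4: x^-=[1.9376, 0.3816, 0.6545]  P^-=[0.5430 0.0568 0.0330; 0.0568 0.4300 -0.0660; 0.0330 -0.0660 1.3027]  S=[0.7082 -0.0168; -0.0168 1.0640]  K=[0.7491 0.0722; -0.0475 0.4217; 0.0219 -0.3914]  nu=[-4.6668, 3.2669]  x^+=[-1.3222, 1.9811, -0.7262]  P^+=[0.1419 0.0549 0.0465; 0.0549 0.2385 0.1108; 0.0465 0.1108 1.1391]

innov = [-4.6668, 3.2669]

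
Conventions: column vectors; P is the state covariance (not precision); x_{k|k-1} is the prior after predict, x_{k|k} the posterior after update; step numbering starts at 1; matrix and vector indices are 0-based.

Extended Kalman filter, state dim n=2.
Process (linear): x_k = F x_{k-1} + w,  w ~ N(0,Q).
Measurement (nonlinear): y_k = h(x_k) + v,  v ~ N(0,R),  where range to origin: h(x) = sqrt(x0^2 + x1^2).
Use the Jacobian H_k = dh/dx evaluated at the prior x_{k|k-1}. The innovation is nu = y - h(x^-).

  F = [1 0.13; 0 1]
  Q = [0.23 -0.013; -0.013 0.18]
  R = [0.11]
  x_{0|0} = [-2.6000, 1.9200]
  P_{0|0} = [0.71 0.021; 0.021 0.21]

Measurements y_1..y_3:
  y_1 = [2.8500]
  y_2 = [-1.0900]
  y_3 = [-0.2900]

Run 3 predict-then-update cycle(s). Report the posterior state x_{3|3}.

step 1: x^-=[-2.3504, 1.9200]  P^-=[0.9490 0.0353; 0.0353 0.3900]  H_jac=[-0.7745 0.6326]  S=[0.8007]  K=[-0.8900; 0.2740]  nu=[-0.1849]  x^+=[-2.1858, 1.8693]  P^+=[0.3148 0.2306; 0.2306 0.3299]
step 2: x^-=[-1.9428, 1.8693]  P^-=[0.6103 0.2604; 0.2604 0.5099]  H_jac=[-0.7206 0.6934]  S=[0.4118]  K=[-0.6295; 0.4028]  nu=[-3.7861]  x^+=[0.4404, 0.3443]  P^+=[0.4471 0.3648; 0.3648 0.4431]
step 3: x^-=[0.4851, 0.3443]  P^-=[0.7795 0.4094; 0.4094 0.6231]  H_jac=[0.8155 0.5788]  S=[1.2236]  K=[0.7132; 0.5676]  nu=[-0.8849]  x^+=[-0.1460, -0.1579]  P^+=[0.1572 -0.0859; -0.0859 0.2289]

x_post = [-0.1460, -0.1579]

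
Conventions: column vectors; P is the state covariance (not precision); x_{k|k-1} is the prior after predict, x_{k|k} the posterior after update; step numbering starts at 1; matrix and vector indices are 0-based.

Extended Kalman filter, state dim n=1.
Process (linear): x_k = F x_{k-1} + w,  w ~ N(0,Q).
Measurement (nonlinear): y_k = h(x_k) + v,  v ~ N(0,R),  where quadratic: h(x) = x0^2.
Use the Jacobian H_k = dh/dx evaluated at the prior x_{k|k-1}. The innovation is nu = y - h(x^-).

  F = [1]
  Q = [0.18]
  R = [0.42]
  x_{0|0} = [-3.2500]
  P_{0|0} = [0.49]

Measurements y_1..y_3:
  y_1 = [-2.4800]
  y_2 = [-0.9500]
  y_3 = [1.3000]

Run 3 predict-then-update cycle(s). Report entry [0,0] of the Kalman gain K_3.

K[0,0] = -0.3561

step 1: x^-=[-3.2500]  P^-=[0.6700]  H_jac=[-6.5000]  S=[28.7275]  K=[-0.1516]  nu=[-13.0425]  x^+=[-1.2728]  P^+=[0.0098]
step 2: x^-=[-1.2728]  P^-=[0.1898]  H_jac=[-2.5456]  S=[1.6499]  K=[-0.2928]  nu=[-2.5700]  x^+=[-0.5202]  P^+=[0.0483]
step 3: x^-=[-0.5202]  P^-=[0.2283]  H_jac=[-1.0404]  S=[0.6671]  K=[-0.3561]  nu=[1.0294]  x^+=[-0.8867]  P^+=[0.1437]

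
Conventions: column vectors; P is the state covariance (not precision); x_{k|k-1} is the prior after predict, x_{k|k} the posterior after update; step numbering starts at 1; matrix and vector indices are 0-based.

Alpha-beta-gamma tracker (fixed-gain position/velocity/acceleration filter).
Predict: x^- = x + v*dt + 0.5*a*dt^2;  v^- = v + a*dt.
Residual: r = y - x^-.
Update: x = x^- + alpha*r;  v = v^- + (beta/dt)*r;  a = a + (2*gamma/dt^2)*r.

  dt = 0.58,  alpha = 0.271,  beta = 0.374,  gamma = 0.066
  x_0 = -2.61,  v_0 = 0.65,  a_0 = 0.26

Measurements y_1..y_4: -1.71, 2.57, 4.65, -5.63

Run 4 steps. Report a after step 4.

step 1: x_pred=-2.1893  r=0.4793  x^+=-2.0594  v^+=1.1098  a^+=0.4481
step 2: x_pred=-1.3403  r=3.9103  x^+=-0.2806  v^+=3.8912  a^+=1.9824
step 3: x_pred=2.3097  r=2.3403  x^+=2.9439  v^+=6.5501  a^+=2.9007
step 4: x_pred=7.2309  r=-12.8609  x^+=3.7456  v^+=-0.0605  a^+=-2.1458

a_post = -2.1458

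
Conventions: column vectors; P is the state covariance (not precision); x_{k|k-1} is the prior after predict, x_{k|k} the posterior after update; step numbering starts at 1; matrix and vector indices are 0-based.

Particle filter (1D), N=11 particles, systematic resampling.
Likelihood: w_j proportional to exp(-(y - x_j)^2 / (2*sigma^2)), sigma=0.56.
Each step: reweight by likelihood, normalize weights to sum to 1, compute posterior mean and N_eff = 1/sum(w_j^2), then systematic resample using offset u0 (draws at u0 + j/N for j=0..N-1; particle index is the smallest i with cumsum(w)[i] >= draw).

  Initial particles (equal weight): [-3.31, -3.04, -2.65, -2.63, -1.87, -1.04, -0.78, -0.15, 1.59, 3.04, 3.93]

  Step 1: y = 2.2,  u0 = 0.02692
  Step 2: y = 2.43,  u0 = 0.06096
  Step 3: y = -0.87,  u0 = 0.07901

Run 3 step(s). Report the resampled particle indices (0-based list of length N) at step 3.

step 1: w=[0.0000, 0.0000, 0.0000, 0.0000, 0.0000, 0.0000, 0.0000, 0.0002, 0.6238, 0.3665, 0.0096]  mean=2.1435  Neff=1.9102  idx=[8, 8, 8, 8, 8, 8, 8, 9, 9, 9, 9]
step 2: w=[0.0724, 0.0724, 0.0724, 0.0724, 0.0724, 0.0724, 0.0724, 0.1233, 0.1233, 0.1233, 0.1233]  mean=2.3049  Neff=10.2578  idx=[0, 2, 3, 4, 5, 7, 7, 8, 9, 10, 10]
step 3: w=[0.2000, 0.2000, 0.2000, 0.2000, 0.2000, 0.0000, 0.0000, 0.0000, 0.0000, 0.0000, 0.0000]  mean=1.5900  Neff=5.0000  idx=[0, 0, 1, 1, 2, 2, 3, 3, 4, 4, 4]

resampled_idx = [0, 0, 1, 1, 2, 2, 3, 3, 4, 4, 4]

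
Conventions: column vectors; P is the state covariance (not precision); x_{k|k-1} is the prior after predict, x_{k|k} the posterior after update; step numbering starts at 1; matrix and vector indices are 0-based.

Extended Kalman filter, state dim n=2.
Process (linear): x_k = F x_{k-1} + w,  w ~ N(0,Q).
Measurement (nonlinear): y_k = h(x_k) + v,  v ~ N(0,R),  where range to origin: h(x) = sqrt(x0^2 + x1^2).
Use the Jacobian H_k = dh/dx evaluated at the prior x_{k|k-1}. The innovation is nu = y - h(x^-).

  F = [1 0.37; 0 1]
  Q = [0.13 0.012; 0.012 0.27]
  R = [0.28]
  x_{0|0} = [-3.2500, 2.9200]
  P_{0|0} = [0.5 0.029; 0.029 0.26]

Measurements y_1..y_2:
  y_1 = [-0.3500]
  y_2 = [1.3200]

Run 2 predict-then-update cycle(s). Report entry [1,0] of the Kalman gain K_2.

K[1,0] = 0.7102

step 1: x^-=[-2.1696, 2.9200]  P^-=[0.6871 0.1372; 0.1372 0.5300]  H_jac=[-0.5964 0.8027]  S=[0.7345]  K=[-0.4079; 0.4678]  nu=[-3.9878]  x^+=[-0.5428, 1.0545]  P^+=[0.5648 0.2774; 0.2774 0.3693]
step 2: x^-=[-0.1526, 1.0545]  P^-=[0.9506 0.4260; 0.4260 0.6393]  H_jac=[-0.1432 0.9897]  S=[0.8049]  K=[0.3546; 0.7102]  nu=[0.2545]  x^+=[-0.0624, 1.2353]  P^+=[0.8494 0.2233; 0.2233 0.2333]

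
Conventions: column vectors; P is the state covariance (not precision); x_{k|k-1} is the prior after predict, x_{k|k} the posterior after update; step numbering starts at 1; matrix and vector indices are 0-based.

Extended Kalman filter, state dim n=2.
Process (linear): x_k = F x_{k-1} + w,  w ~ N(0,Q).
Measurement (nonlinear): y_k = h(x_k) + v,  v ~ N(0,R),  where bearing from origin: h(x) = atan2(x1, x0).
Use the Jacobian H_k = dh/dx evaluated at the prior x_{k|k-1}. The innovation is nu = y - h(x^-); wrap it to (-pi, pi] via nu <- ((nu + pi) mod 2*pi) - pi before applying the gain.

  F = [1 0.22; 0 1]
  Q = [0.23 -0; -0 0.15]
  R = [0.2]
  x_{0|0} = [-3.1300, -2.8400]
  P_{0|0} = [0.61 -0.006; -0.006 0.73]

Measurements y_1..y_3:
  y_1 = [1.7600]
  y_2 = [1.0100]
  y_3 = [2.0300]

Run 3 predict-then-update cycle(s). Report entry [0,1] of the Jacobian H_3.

H_jac[0,1] = -0.2008

step 1: x^-=[-3.7548, -2.8400]  P^-=[0.8727 0.1546; 0.1546 0.8800]  H_jac=[0.1281 -0.1694]  S=[0.2329]  K=[0.3677; -0.5551]  nu=[-2.0292]  x^+=[-4.5010, -1.7136]  P^+=[0.8412 0.2021; 0.2021 0.8082]
step 2: x^-=[-4.8780, -1.7136]  P^-=[1.1993 0.3799; 0.3799 0.9582]  H_jac=[0.0641 -0.1825]  S=[0.2279]  K=[0.0331; -0.6603]  nu=[-2.4694]  x^+=[-4.9597, -0.0831]  P^+=[1.1990 0.3849; 0.3849 0.8589]
step 3: x^-=[-4.9780, -0.0831]  P^-=[1.6400 0.5739; 0.5739 1.0089]  H_jac=[0.0034 -0.2008]  S=[0.2399]  K=[-0.4574; -0.8364]  nu=[-1.1283]  x^+=[-4.4619, 0.8606]  P^+=[1.5897 0.4821; 0.4821 0.8410]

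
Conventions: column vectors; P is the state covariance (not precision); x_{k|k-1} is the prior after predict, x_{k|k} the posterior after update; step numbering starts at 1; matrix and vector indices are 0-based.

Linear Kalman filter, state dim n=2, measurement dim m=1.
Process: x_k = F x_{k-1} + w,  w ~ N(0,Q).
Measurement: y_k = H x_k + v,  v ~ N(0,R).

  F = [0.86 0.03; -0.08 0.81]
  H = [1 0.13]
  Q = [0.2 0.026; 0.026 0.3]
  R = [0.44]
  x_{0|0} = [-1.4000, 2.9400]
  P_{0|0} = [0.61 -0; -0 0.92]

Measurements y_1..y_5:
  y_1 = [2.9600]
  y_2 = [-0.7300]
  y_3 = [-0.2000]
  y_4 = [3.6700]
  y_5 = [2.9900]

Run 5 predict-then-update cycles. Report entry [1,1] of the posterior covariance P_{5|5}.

step 1: x^-=[-1.1158, 2.4934]  P^-=[0.6520 0.0064; 0.0064 0.9075]  S=[1.1090]  K=[0.5887; 0.1121]  nu=[3.7517]  x^+=[1.0927, 2.9141]  P^+=[0.2677 -0.0668; -0.0668 0.8936]
step 2: x^-=[1.0271, 2.2730]  P^-=[0.3953 -0.0171; -0.0171 0.8966]  S=[0.8461]  K=[0.4647; 0.1176]  nu=[-2.0526]  x^+=[0.0734, 2.0317]  P^+=[0.2127 -0.0633; -0.0633 0.8849]
step 3: x^-=[0.1240, 1.6398]  P^-=[0.3548 -0.0111; -0.0111 0.8902]  S=[0.8070]  K=[0.4379; 0.1297]  nu=[-0.5372]  x^+=[-0.1112, 1.5701]  P^+=[0.2001 -0.0569; -0.0569 0.8766]
step 4: x^-=[-0.0485, 1.2807]  P^-=[0.3458 -0.0060; -0.0060 0.8838]  S=[0.7992]  K=[0.4317; 0.1363]  nu=[3.5520]  x^+=[1.4850, 1.7648]  P^+=[0.1969 -0.0530; -0.0530 0.8690]
step 5: x^-=[1.3301, 1.3107]  P^-=[0.3436 -0.0032; -0.0032 0.8782]  S=[0.7976]  K=[0.4303; 0.1391]  nu=[1.4895]  x^+=[1.9710, 1.5179]  P^+=[0.1960 -0.0510; -0.0510 0.8628]

P_post[1,1] = 0.8628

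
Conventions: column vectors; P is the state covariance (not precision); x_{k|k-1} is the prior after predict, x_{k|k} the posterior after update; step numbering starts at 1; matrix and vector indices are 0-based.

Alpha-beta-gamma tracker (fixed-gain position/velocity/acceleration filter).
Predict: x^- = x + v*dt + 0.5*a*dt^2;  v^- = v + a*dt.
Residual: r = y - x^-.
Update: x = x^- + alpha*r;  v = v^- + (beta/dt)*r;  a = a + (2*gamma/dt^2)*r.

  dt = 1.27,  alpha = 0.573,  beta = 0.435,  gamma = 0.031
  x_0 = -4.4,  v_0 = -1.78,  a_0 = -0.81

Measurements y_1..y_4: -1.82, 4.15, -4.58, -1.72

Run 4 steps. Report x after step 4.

x_post = -2.3339

step 1: x_pred=-7.3138  r=5.4938  x^+=-4.1659  v^+=-0.9270  a^+=-0.5988
step 2: x_pred=-5.8260  r=9.9760  x^+=-0.1098  v^+=1.7295  a^+=-0.2153
step 3: x_pred=1.9131  r=-6.4931  x^+=-1.8075  v^+=-0.7680  a^+=-0.4649
step 4: x_pred=-3.1577  r=1.4377  x^+=-2.3339  v^+=-0.8660  a^+=-0.4097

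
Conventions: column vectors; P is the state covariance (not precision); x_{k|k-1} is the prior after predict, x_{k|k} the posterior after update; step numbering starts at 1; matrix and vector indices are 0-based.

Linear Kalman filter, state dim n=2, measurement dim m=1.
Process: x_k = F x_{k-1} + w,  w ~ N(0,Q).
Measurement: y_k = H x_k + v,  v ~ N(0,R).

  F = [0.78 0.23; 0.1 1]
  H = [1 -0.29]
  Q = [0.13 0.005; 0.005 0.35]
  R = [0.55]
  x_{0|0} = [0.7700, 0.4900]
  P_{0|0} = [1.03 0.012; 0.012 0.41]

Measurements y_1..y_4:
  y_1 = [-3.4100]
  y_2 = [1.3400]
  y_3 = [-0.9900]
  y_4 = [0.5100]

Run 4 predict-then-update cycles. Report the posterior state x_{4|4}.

step 1: x^-=[0.7133, 0.5670]  P^-=[0.7826 0.1893; 0.1893 0.7727]  S=[1.2879]  K=[0.5651; -0.0270]  nu=[-3.9589]  x^+=[-1.5238, 0.6740]  P^+=[0.3714 0.2089; 0.2089 0.7718]
step 2: x^-=[-1.0336, 0.5216]  P^-=[0.4718 0.3793; 0.3793 1.1673]  S=[0.9000]  K=[0.4020; 0.0453]  nu=[2.5248]  x^+=[-0.0186, 0.6359]  P^+=[0.3263 0.3629; 0.3629 1.1654]
step 3: x^-=[0.1317, 0.6341]  P^-=[0.5204 0.5899; 0.5899 1.5913]  S=[0.8621]  K=[0.4052; 0.1490]  nu=[-0.9379]  x^+=[-0.2483, 0.4944]  P^+=[0.3788 0.5378; 0.5378 1.5721]
step 4: x^-=[-0.0800, 0.4695]  P^-=[0.6366 0.8280; 0.8280 2.0335]  S=[0.8774]  K=[0.4519; 0.2716]  nu=[0.7261]  x^+=[0.2482, 0.6668]  P^+=[0.4574 0.7203; 0.7203 1.9687]

x_post = [0.2482, 0.6668]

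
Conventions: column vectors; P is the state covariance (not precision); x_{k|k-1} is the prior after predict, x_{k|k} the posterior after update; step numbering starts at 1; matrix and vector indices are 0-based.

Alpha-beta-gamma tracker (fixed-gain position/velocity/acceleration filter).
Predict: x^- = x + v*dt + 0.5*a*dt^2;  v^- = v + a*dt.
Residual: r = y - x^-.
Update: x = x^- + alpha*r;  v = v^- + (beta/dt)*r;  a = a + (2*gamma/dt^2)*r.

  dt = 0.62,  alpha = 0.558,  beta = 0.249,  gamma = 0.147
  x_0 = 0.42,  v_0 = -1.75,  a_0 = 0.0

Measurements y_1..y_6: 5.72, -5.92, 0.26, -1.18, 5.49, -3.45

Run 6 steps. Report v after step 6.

step 1: x_pred=-0.6650  r=6.3850  x^+=2.8978  v^+=0.8143  a^+=4.8834
step 2: x_pred=4.3413  r=-10.2613  x^+=-1.3845  v^+=-0.2790  a^+=-2.9647
step 3: x_pred=-2.1273  r=2.3873  x^+=-0.7952  v^+=-1.1584  a^+=-1.1388
step 4: x_pred=-1.7323  r=0.5523  x^+=-1.4241  v^+=-1.6426  a^+=-0.7164
step 5: x_pred=-2.5802  r=8.0702  x^+=1.9230  v^+=1.1543  a^+=5.4559
step 6: x_pred=3.6873  r=-7.1373  x^+=-0.2953  v^+=1.6706  a^+=-0.0028

v_post = 1.6706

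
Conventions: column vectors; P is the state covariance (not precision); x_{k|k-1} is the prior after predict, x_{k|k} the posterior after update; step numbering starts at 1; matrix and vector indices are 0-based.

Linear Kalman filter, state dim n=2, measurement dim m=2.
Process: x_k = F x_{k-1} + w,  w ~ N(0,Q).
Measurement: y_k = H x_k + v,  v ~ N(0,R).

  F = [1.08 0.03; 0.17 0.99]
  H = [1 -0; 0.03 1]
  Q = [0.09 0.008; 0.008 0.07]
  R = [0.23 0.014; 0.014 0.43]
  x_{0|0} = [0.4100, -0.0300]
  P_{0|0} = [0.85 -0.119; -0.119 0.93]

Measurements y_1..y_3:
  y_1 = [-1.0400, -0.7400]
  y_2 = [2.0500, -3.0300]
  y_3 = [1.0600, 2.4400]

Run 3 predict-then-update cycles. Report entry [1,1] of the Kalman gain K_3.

step 1: x^-=[0.4419, 0.0400]  P^-=[1.0746 0.0638; 0.0638 0.9660]  S=[1.3046 0.1101; 0.1101 1.4008]  K=[0.8234 0.0039; -0.0094 0.6917]  nu=[-1.4819, -0.7933]  x^+=[-0.7813, -0.4947]  P^+=[0.1894 0.0075; 0.0075 0.2971]
step 2: x^-=[-0.8587, -0.6226]  P^-=[0.3117 0.0597; 0.0597 0.3692]  S=[0.5417 0.0830; 0.0830 0.8030]  K=[0.5713 0.0269; 0.0400 0.4578]  nu=[2.9087, -2.3816]  x^+=[0.7390, -1.5966]  P^+=[0.1318 0.0156; 0.0156 0.1970]
step 3: x^-=[0.7502, -1.4550]  P^-=[0.2449 0.0548; 0.0548 0.2721]  S=[0.4749 0.0762; 0.0762 0.7056]  K=[0.5104 0.0330; 0.0541 0.3821]  nu=[0.3098, 3.8725]  x^+=[1.0361, 0.0415]  P^+=[0.1179 0.0178; 0.0178 0.1645]

K[1,1] = 0.3821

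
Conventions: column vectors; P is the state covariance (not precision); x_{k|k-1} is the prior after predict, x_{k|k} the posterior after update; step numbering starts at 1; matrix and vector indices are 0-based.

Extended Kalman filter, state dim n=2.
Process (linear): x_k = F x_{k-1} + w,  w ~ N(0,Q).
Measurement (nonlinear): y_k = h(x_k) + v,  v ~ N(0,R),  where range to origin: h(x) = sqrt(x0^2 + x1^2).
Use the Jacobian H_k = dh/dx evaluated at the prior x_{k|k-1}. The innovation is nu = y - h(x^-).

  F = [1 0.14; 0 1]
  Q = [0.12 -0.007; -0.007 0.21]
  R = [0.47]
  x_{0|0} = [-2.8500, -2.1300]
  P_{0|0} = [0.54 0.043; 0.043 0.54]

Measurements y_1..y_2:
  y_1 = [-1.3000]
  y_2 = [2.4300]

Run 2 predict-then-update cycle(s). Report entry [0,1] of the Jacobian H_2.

step 1: x^-=[-3.1482, -2.1300]  P^-=[0.6826 0.1116; 0.1116 0.7500]  H_jac=[-0.8282 -0.5604]  S=[1.2774]  K=[-0.4916; -0.4014]  nu=[-5.1011]  x^+=[-0.6407, -0.0825]  P^+=[0.3740 -0.1404; -0.1404 0.5442]
step 2: x^-=[-0.6522, -0.0825]  P^-=[0.4653 -0.0712; -0.0712 0.7542]  H_jac=[-0.9921 -0.1256]  S=[0.9221]  K=[-0.4909; -0.0260]  nu=[1.7726]  x^+=[-1.5224, -0.1287]  P^+=[0.2431 -0.0830; -0.0830 0.7536]

H_jac[0,1] = -0.1256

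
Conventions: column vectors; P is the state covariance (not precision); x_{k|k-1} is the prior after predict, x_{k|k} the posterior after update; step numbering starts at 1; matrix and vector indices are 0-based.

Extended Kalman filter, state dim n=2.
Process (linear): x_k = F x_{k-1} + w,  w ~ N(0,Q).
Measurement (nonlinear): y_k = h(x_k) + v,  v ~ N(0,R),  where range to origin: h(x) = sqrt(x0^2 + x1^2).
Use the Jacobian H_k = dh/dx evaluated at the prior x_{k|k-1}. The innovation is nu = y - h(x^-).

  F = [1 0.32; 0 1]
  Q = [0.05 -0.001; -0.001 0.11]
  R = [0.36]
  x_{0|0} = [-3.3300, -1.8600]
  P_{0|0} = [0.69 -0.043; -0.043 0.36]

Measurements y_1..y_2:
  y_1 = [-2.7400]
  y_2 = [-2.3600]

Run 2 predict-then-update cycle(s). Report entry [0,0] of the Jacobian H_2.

H_jac[0,0] = 0.9511

step 1: x^-=[-3.9252, -1.8600]  P^-=[0.7493 0.0712; 0.0712 0.4700]  H_jac=[-0.9037 -0.4282]  S=[1.1132]  K=[-0.6357; -0.2386]  nu=[-7.0836]  x^+=[0.5777, -0.1699]  P^+=[0.2995 -0.0976; -0.0976 0.4066]
step 2: x^-=[0.5233, -0.1699]  P^-=[0.3287 0.0315; 0.0315 0.5166]  H_jac=[0.9511 -0.3088]  S=[0.6881]  K=[0.4402; -0.1884]  nu=[-2.9102]  x^+=[-0.7576, 0.3783]  P^+=[0.1953 0.0885; 0.0885 0.4922]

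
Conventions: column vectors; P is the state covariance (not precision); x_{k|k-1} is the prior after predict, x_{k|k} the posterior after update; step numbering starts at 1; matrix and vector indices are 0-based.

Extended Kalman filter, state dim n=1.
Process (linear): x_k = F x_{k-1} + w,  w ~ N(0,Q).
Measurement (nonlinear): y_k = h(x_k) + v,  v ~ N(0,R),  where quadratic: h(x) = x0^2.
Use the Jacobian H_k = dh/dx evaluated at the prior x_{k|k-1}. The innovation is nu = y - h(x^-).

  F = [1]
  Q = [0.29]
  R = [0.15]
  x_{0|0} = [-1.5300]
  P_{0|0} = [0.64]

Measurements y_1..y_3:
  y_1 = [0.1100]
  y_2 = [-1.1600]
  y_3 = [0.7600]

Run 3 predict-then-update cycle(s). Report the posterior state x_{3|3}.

x_post = [0.5117]

step 1: x^-=[-1.5300]  P^-=[0.9300]  H_jac=[-3.0600]  S=[8.8581]  K=[-0.3213]  nu=[-2.2309]  x^+=[-0.8133]  P^+=[0.0157]
step 2: x^-=[-0.8133]  P^-=[0.3057]  H_jac=[-1.6266]  S=[0.9589]  K=[-0.5186]  nu=[-1.8214]  x^+=[0.1313]  P^+=[0.0478]
step 3: x^-=[0.1313]  P^-=[0.3378]  H_jac=[0.2627]  S=[0.1733]  K=[0.5120]  nu=[0.7427]  x^+=[0.5117]  P^+=[0.2924]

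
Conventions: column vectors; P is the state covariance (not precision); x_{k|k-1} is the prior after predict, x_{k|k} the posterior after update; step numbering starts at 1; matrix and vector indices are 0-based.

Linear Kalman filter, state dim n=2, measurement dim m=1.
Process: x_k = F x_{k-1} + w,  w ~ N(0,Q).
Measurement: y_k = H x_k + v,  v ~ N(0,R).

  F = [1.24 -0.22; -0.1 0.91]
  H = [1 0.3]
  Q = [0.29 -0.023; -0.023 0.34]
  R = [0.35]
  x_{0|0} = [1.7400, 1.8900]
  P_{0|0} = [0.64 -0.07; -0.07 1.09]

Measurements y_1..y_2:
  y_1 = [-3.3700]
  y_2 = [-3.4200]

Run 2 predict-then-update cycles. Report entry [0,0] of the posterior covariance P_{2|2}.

P_post[0,0] = 0.4276

step 1: x^-=[1.7418, 1.5459]  P^-=[1.3650 -0.4011; -0.4011 1.2618]  S=[1.5879]  K=[0.7838; -0.0142]  nu=[-5.5756]  x^+=[-2.6286, 1.6252]  P^+=[0.3894 -0.3834; -0.3834 1.2614]
step 2: x^-=[-3.6170, 1.7418]  P^-=[1.1589 -0.7649; -0.7649 1.4583]  S=[1.1812]  K=[0.7869; -0.2772]  nu=[-0.3255]  x^+=[-3.8731, 1.8320]  P^+=[0.4276 -0.5073; -0.5073 1.3675]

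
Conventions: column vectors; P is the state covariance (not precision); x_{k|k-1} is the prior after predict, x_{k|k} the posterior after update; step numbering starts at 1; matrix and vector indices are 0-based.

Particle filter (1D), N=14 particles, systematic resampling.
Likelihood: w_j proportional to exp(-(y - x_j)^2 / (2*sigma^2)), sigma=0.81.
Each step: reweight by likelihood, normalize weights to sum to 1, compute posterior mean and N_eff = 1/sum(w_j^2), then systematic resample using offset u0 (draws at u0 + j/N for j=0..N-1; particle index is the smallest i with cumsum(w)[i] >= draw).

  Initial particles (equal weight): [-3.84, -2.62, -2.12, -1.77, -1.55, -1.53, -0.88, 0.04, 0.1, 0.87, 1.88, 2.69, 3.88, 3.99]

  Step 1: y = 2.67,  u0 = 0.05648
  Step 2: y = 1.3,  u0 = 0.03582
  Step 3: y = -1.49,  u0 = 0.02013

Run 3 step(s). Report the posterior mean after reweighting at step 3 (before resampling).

step 1: w=[0.0000, 0.0000, 0.0000, 0.0000, 0.0000, 0.0000, 0.0000, 0.0022, 0.0028, 0.0366, 0.2690, 0.4327, 0.1418, 0.1147]  mean=2.7100  Neff=3.3986  idx=[10, 10, 10, 10, 11, 11, 11, 11, 11, 11, 12, 12, 13, 13]
step 2: w=[0.1723, 0.1723, 0.1723, 0.1723, 0.0511, 0.0511, 0.0511, 0.0511, 0.0511, 0.0511, 0.0014, 0.0014, 0.0009, 0.0009]  mean=2.1375  Neff=7.4433  idx=[0, 0, 1, 1, 1, 2, 2, 3, 3, 3, 5, 6, 7, 9]
step 3: w=[0.0996, 0.0996, 0.0996, 0.0996, 0.0996, 0.0996, 0.0996, 0.0996, 0.0996, 0.0996, 0.0009, 0.0009, 0.0009, 0.0009]  mean=1.8831  Neff=10.0755  idx=[0, 0, 1, 2, 3, 3, 4, 5, 5, 6, 7, 8, 8, 9]

post_mean = 1.8831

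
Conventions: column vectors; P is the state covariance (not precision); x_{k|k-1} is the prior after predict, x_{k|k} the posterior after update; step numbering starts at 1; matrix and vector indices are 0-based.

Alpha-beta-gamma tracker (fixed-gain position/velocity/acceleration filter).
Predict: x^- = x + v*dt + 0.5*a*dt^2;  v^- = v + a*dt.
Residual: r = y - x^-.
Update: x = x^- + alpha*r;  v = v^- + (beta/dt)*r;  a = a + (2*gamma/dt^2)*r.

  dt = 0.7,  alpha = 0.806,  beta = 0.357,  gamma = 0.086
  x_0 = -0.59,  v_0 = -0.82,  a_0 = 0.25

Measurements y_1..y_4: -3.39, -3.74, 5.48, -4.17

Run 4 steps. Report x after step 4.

x_post = -2.0836

step 1: x_pred=-1.1027  r=-2.2873  x^+=-2.9463  v^+=-1.8115  a^+=-0.5529
step 2: x_pred=-4.3498  r=0.6098  x^+=-3.8583  v^+=-1.8875  a^+=-0.3388
step 3: x_pred=-5.2626  r=10.7426  x^+=3.3959  v^+=3.3540  a^+=3.4320
step 4: x_pred=6.5846  r=-10.7546  x^+=-2.0836  v^+=0.2716  a^+=-0.3430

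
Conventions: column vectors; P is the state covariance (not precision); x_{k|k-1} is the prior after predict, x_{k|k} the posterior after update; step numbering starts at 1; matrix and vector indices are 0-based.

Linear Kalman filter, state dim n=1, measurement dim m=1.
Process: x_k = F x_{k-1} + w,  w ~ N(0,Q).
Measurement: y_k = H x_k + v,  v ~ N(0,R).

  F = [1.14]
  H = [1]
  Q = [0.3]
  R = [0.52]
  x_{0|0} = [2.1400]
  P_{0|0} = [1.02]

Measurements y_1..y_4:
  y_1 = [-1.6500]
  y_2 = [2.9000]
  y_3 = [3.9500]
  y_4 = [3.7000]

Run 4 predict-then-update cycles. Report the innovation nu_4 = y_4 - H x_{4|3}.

innov = [0.2887]

step 1: x^-=[2.4396]  P^-=[1.6256]  S=[2.1456]  K=[0.7576]  nu=[-4.0896]  x^+=[-0.6589]  P^+=[0.3940]
step 2: x^-=[-0.7511]  P^-=[0.8120]  S=[1.3320]  K=[0.6096]  nu=[3.6511]  x^+=[1.4747]  P^+=[0.3170]
step 3: x^-=[1.6811]  P^-=[0.7120]  S=[1.2320]  K=[0.5779]  nu=[2.2689]  x^+=[2.9923]  P^+=[0.3005]
step 4: x^-=[3.4113]  P^-=[0.6905]  S=[1.2105]  K=[0.5704]  nu=[0.2887]  x^+=[3.5760]  P^+=[0.2966]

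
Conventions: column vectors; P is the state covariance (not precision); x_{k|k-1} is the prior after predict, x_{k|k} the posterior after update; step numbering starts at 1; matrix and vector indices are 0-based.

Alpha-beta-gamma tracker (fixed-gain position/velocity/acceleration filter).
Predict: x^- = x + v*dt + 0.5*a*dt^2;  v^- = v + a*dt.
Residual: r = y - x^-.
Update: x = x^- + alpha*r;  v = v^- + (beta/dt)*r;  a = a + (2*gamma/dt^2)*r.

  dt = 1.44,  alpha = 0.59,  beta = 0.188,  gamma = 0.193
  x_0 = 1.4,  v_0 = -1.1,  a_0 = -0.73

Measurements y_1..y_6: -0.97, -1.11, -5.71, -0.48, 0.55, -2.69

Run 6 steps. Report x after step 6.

step 1: x_pred=-0.9409  r=-0.0291  x^+=-0.9581  v^+=-2.1550  a^+=-0.7354
step 2: x_pred=-4.8237  r=3.7137  x^+=-2.6326  v^+=-2.7292  a^+=-0.0441
step 3: x_pred=-6.6084  r=0.8984  x^+=-6.0783  v^+=-2.6754  a^+=0.1231
step 4: x_pred=-9.8033  r=9.3233  x^+=-4.3025  v^+=-1.2809  a^+=1.8586
step 5: x_pred=-4.2200  r=4.7700  x^+=-1.4057  v^+=2.0183  a^+=2.7466
step 6: x_pred=4.3483  r=-7.0383  x^+=0.1957  v^+=5.0545  a^+=1.4364

x_post = 0.1957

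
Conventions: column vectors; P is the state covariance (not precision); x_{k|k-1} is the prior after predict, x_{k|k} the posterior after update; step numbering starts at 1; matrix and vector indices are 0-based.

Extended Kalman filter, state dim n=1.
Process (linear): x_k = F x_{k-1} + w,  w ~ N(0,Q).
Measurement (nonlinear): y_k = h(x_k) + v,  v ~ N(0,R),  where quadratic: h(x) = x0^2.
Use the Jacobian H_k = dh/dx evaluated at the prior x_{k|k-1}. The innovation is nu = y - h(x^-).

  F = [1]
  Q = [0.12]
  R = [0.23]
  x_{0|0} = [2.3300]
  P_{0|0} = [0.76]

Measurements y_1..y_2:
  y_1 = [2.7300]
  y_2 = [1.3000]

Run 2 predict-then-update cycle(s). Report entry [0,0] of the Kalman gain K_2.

step 1: x^-=[2.3300]  P^-=[0.8800]  H_jac=[4.6600]  S=[19.3397]  K=[0.2120]  nu=[-2.6989]  x^+=[1.7577]  P^+=[0.0105]
step 2: x^-=[1.7577]  P^-=[0.1305]  H_jac=[3.5154]  S=[1.8423]  K=[0.2489]  nu=[-1.7896]  x^+=[1.3122]  P^+=[0.0163]

K[0,0] = 0.2489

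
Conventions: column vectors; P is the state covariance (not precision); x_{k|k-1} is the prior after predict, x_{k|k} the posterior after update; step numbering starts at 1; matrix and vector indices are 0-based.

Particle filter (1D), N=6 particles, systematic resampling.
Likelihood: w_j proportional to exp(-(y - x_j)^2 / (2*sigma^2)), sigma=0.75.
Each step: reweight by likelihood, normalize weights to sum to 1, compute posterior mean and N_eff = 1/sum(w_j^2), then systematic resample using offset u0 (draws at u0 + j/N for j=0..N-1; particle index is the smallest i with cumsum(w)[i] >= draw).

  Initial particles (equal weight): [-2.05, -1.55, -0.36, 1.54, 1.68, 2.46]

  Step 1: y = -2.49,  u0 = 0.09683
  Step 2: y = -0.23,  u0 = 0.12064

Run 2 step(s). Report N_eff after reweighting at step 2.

step 1: w=[0.6400, 0.3466, 0.0135, 0.0000, 0.0000, 0.0000]  mean=-1.8539  Neff=1.8874  idx=[0, 0, 0, 0, 1, 1]
step 2: w=[0.0828, 0.0828, 0.0828, 0.0828, 0.3344, 0.3344]  mean=-1.7156  Neff=3.9836  idx=[1, 3, 4, 4, 5, 5]

N_eff = 3.9836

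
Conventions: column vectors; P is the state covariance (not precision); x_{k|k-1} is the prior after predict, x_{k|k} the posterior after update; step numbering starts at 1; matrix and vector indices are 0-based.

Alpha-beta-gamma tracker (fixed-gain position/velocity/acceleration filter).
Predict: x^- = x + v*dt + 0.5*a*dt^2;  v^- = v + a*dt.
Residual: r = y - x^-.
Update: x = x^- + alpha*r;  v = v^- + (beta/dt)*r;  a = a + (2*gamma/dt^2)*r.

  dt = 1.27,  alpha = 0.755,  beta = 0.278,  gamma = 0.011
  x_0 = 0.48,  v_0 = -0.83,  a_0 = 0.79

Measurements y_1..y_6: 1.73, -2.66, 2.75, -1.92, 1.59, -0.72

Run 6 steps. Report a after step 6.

a_post = 0.5971

step 1: x_pred=0.0630  r=1.6670  x^+=1.3216  v^+=0.5382  a^+=0.8127
step 2: x_pred=2.6605  r=-5.3205  x^+=-1.3565  v^+=0.4057  a^+=0.7402
step 3: x_pred=-0.2443  r=2.9943  x^+=2.0164  v^+=2.0012  a^+=0.7810
step 4: x_pred=5.1877  r=-7.1077  x^+=-0.1786  v^+=1.4372  a^+=0.6841
step 5: x_pred=2.1983  r=-0.6083  x^+=1.7390  v^+=2.1728  a^+=0.6758
step 6: x_pred=5.0434  r=-5.7634  x^+=0.6920  v^+=1.7694  a^+=0.5971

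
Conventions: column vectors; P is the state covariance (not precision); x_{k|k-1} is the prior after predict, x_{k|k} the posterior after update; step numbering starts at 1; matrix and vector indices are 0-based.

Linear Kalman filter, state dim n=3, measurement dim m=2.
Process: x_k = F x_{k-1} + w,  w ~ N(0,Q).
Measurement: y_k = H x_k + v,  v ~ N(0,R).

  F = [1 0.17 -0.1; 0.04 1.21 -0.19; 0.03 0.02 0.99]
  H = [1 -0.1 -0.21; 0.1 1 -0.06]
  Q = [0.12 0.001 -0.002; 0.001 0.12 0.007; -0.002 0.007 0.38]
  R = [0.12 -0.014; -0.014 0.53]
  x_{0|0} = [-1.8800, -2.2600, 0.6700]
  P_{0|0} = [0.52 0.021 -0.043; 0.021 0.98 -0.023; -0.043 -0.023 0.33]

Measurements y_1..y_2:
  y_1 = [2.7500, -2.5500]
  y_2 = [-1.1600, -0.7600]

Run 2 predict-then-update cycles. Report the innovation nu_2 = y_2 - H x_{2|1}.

step 1: x^-=[-2.3312, -2.9371, 0.5617]  P^-=[0.6881 0.2671 -0.0615; 0.2671 1.5808 -0.0589; -0.0615 -0.0589 0.7009]  S=[0.8248 0.1870; 0.1870 2.1814]  K=[0.7978 0.0873; -0.0207 0.7403; -0.2394 -0.0286]  nu=[4.9054, 0.6539]  x^+=[1.6395, -2.5544, -0.6312]  P^+=[0.1205 0.0296 0.1096; 0.0296 0.3907 0.0162; 0.1096 0.0162 0.6493]
step 2: x^-=[1.2684, -2.9053, -0.6268]  P^-=[0.2459 0.1108 0.0503; 0.1108 0.7093 -0.0814; 0.0503 -0.0814 1.0238]  S=[0.3714 0.0748; 0.0748 1.2768]  K=[0.5898 0.0691; 0.0395 0.5658; -0.4045 -0.0842]  nu=[-2.8505, 1.9809]  x^+=[-0.2760, -1.8971, 0.3595]  P^+=[0.1045 0.0271 0.1522; 0.0271 0.2968 0.0027; 0.1522 0.0027 0.9489]

innov = [-2.8505, 1.9809]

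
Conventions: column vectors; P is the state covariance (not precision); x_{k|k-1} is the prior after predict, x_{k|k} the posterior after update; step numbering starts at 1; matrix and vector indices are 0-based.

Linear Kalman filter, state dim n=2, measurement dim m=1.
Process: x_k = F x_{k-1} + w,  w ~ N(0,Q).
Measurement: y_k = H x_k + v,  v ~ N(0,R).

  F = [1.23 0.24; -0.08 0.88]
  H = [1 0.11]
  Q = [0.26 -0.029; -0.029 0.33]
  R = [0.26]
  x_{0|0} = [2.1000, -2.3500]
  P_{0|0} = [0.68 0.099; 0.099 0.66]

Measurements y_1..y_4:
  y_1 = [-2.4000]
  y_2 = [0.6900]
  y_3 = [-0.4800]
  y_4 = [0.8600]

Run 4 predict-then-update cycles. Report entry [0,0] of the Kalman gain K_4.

K[0,0] = 0.6672

step 1: x^-=[2.0190, -2.2360]  P^-=[1.3852 0.1487; 0.1487 0.8315]  S=[1.6880]  K=[0.8303; 0.1423]  nu=[-4.1730]  x^+=[-1.4460, -2.8298]  P^+=[0.2215 -0.0507; -0.0507 0.7973]
step 2: x^-=[-2.4577, -2.3746]  P^-=[0.6110 0.0637; 0.0637 0.9560]  S=[0.8966]  K=[0.6893; 0.1883]  nu=[3.4089]  x^+=[-0.1079, -1.7326]  P^+=[0.1850 -0.0527; -0.0527 0.9242]
step 3: x^-=[-0.5486, -1.5160]  P^-=[0.5620 0.0920; 0.0920 1.0543]  S=[0.8550]  K=[0.6692; 0.2432]  nu=[0.2353]  x^+=[-0.3911, -1.4588]  P^+=[0.1792 -0.0472; -0.0472 1.0037]
step 4: x^-=[-0.8312, -1.2525]  P^-=[0.5610 0.1152; 0.1152 1.1151]  S=[0.8599]  K=[0.6672; 0.2766]  nu=[1.8289]  x^+=[0.3891, -0.7466]  P^+=[0.1783 -0.0435; -0.0435 1.0493]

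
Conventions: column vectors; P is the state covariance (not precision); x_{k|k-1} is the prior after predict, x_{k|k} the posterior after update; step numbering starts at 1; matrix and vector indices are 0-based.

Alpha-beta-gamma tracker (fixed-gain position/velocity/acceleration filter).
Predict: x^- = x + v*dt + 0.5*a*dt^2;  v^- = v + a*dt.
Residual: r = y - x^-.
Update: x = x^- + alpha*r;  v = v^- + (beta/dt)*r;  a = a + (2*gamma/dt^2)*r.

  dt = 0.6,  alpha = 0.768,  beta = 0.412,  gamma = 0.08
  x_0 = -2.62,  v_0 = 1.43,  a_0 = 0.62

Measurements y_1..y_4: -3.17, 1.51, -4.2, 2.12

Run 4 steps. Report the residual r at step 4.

step 1: x_pred=-1.6504  r=-1.5196  x^+=-2.8175  v^+=0.7585  a^+=-0.0554
step 2: x_pred=-2.3723  r=3.8823  x^+=0.6093  v^+=3.3912  a^+=1.6701
step 3: x_pred=2.9446  r=-7.1446  x^+=-2.5424  v^+=-0.5128  a^+=-1.5053
step 4: x_pred=-3.1211  r=5.2411  x^+=0.9041  v^+=2.1829  a^+=0.8241

resid = 5.2411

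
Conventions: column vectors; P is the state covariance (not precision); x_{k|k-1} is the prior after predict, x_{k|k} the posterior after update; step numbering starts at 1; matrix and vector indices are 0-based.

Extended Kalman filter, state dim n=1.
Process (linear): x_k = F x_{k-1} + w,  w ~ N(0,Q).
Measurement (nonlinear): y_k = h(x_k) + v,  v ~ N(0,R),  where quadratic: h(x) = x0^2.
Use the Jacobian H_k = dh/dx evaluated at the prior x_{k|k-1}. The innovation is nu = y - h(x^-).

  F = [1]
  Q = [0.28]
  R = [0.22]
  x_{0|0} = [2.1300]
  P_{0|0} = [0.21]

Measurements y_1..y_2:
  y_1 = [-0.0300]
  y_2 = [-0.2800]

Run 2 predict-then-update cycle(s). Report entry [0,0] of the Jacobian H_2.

H_jac[0,0] = 2.1677

step 1: x^-=[2.1300]  P^-=[0.4900]  H_jac=[4.2600]  S=[9.1123]  K=[0.2291]  nu=[-4.5669]  x^+=[1.0838]  P^+=[0.0118]
step 2: x^-=[1.0838]  P^-=[0.2918]  H_jac=[2.1677]  S=[1.5913]  K=[0.3975]  nu=[-1.4547]  x^+=[0.5055]  P^+=[0.0403]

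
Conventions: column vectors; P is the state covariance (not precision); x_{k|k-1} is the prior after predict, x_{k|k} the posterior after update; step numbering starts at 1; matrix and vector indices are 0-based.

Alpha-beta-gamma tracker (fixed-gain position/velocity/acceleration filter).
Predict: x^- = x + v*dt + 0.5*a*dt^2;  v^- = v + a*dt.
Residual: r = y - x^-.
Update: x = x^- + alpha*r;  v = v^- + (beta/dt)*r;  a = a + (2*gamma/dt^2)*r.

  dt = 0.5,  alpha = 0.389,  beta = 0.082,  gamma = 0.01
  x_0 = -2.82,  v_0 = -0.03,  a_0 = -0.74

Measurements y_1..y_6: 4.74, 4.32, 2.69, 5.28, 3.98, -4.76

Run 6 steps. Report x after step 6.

x_post = 1.6124

step 1: x_pred=-2.9275  r=7.6675  x^+=0.0552  v^+=0.8575  a^+=-0.1266
step 2: x_pred=0.4681  r=3.8519  x^+=1.9665  v^+=1.4259  a^+=0.1816
step 3: x_pred=2.7021  r=-0.0121  x^+=2.6974  v^+=1.5147  a^+=0.1806
step 4: x_pred=3.4773  r=1.8027  x^+=4.1786  v^+=1.9006  a^+=0.3248
step 5: x_pred=5.1695  r=-1.1895  x^+=4.7068  v^+=1.8679  a^+=0.2296
step 6: x_pred=5.6694  r=-10.4294  x^+=1.6124  v^+=0.2723  a^+=-0.6047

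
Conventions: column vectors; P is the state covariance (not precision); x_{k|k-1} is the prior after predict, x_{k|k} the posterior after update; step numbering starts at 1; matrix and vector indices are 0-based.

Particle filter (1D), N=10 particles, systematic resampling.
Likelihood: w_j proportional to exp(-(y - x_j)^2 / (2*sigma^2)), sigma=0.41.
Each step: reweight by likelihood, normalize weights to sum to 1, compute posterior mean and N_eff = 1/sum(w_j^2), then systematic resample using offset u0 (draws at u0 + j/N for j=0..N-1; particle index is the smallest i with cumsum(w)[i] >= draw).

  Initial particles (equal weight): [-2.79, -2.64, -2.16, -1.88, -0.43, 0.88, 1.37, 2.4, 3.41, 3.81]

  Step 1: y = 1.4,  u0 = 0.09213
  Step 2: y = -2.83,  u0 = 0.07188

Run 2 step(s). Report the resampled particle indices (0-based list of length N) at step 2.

step 1: w=[0.0000, 0.0000, 0.0000, 0.0000, 0.0000, 0.2991, 0.6667, 0.0341, 0.0000, 0.0000]  mean=1.2586  Neff=1.8687  idx=[5, 5, 5, 6, 6, 6, 6, 6, 6, 7]
step 2: w=[0.3333, 0.3333, 0.3333, 0.0000, 0.0000, 0.0000, 0.0000, 0.0000, 0.0000, 0.0000]  mean=0.8800  Neff=3.0001  idx=[0, 0, 0, 1, 1, 1, 2, 2, 2, 2]

resampled_idx = [0, 0, 0, 1, 1, 1, 2, 2, 2, 2]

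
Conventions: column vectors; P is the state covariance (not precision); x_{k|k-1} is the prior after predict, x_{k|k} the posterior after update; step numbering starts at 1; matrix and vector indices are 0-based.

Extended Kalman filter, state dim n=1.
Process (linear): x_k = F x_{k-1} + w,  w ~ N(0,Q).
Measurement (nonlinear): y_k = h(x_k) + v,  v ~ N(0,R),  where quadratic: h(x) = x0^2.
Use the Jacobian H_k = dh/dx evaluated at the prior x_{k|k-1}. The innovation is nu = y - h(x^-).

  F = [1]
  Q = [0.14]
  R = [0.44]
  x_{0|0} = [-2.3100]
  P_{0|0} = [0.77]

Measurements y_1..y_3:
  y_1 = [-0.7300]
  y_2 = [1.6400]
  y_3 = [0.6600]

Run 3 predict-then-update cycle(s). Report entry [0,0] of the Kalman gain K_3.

K[0,0] = -0.3029

step 1: x^-=[-2.3100]  P^-=[0.9100]  H_jac=[-4.6200]  S=[19.8634]  K=[-0.2117]  nu=[-6.0661]  x^+=[-1.0261]  P^+=[0.0202]
step 2: x^-=[-1.0261]  P^-=[0.1602]  H_jac=[-2.0522]  S=[1.1145]  K=[-0.2949]  nu=[0.5872]  x^+=[-1.1992]  P^+=[0.0632]
step 3: x^-=[-1.1992]  P^-=[0.2032]  H_jac=[-2.3985]  S=[1.6091]  K=[-0.3029]  nu=[-0.7782]  x^+=[-0.9635]  P^+=[0.0556]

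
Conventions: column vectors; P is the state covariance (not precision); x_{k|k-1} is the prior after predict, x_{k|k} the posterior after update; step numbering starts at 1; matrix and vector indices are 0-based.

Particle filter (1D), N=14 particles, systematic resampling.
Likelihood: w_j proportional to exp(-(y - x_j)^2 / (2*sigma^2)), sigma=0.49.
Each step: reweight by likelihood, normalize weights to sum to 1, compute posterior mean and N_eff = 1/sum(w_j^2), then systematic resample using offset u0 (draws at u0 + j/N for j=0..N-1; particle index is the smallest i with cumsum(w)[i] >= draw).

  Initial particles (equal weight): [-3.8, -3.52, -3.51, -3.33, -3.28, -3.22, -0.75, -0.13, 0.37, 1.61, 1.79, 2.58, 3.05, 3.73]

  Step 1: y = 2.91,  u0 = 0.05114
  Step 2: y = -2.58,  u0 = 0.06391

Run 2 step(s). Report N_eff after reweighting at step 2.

N_eff = 6.0003

step 1: w=[0.0000, 0.0000, 0.0000, 0.0000, 0.0000, 0.0000, 0.0000, 0.0000, 0.0000, 0.0141, 0.0348, 0.3784, 0.4557, 0.1170]  mean=2.8876  Neff=2.7327  idx=[11, 11, 11, 11, 11, 11, 12, 12, 12, 12, 12, 12, 13, 13]
step 2: w=[0.1667, 0.1667, 0.1667, 0.1667, 0.1667, 0.1667, 0.0000, 0.0000, 0.0000, 0.0000, 0.0000, 0.0000, 0.0000, 0.0000]  mean=2.5800  Neff=6.0003  idx=[0, 0, 1, 1, 2, 2, 2, 3, 3, 4, 4, 5, 5, 5]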